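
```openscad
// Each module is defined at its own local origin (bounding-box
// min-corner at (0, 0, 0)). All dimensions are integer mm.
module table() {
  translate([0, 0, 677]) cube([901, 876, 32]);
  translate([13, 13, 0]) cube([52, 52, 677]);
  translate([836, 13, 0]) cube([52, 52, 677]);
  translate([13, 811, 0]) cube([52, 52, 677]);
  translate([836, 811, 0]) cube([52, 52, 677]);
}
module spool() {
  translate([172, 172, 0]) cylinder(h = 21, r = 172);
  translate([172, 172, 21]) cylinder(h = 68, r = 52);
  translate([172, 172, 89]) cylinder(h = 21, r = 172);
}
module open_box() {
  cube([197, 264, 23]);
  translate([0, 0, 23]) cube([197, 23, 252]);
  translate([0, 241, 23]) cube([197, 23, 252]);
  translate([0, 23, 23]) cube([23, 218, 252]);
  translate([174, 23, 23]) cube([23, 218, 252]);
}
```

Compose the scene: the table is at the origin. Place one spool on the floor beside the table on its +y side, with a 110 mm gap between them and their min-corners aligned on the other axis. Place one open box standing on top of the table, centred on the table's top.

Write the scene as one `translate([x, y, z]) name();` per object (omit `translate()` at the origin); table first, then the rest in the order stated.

table();
translate([0, 986, 0]) spool();
translate([352, 306, 709]) open_box();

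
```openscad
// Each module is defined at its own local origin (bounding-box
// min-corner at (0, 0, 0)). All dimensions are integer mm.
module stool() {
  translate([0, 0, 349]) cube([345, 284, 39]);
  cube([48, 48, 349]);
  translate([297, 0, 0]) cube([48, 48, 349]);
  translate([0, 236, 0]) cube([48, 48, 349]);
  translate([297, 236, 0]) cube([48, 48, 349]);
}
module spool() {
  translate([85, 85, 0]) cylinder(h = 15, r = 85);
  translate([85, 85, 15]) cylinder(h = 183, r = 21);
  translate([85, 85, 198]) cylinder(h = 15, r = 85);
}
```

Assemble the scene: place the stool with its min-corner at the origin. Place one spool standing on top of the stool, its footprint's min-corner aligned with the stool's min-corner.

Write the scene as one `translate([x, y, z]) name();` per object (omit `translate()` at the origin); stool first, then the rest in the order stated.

stool();
translate([0, 0, 388]) spool();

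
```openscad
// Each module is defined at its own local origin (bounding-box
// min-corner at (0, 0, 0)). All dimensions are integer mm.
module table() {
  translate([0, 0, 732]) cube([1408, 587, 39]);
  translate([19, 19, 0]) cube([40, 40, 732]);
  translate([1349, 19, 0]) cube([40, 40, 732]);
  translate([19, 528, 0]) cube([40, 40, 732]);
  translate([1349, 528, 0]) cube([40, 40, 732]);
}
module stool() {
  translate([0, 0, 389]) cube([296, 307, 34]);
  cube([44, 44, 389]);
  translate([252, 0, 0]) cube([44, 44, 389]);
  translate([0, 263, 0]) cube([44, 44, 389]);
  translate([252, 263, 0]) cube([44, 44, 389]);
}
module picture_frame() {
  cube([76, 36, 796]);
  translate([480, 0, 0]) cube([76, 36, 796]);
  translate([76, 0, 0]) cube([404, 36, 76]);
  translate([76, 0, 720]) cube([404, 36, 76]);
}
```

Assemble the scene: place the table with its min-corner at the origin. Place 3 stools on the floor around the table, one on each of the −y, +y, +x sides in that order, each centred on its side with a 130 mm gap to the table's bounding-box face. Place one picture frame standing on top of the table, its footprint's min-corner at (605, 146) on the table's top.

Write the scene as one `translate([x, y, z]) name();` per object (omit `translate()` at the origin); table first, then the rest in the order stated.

table();
translate([556, -437, 0]) stool();
translate([556, 717, 0]) stool();
translate([1538, 140, 0]) stool();
translate([605, 146, 771]) picture_frame();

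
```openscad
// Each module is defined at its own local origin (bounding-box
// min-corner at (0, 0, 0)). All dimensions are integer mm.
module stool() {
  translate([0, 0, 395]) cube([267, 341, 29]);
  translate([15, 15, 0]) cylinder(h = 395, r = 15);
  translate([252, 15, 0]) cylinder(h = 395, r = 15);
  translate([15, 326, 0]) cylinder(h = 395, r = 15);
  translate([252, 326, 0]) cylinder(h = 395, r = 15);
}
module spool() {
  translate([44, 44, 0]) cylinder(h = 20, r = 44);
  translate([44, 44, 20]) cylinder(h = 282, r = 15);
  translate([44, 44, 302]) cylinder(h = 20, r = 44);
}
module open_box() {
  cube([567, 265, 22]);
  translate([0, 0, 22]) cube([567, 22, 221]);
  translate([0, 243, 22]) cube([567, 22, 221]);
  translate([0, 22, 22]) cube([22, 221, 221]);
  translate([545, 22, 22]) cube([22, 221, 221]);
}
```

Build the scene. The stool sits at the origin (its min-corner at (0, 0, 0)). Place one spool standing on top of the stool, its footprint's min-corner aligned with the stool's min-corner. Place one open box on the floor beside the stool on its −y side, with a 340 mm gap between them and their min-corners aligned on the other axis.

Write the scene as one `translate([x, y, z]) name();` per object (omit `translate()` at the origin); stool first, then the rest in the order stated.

stool();
translate([0, 0, 424]) spool();
translate([0, -605, 0]) open_box();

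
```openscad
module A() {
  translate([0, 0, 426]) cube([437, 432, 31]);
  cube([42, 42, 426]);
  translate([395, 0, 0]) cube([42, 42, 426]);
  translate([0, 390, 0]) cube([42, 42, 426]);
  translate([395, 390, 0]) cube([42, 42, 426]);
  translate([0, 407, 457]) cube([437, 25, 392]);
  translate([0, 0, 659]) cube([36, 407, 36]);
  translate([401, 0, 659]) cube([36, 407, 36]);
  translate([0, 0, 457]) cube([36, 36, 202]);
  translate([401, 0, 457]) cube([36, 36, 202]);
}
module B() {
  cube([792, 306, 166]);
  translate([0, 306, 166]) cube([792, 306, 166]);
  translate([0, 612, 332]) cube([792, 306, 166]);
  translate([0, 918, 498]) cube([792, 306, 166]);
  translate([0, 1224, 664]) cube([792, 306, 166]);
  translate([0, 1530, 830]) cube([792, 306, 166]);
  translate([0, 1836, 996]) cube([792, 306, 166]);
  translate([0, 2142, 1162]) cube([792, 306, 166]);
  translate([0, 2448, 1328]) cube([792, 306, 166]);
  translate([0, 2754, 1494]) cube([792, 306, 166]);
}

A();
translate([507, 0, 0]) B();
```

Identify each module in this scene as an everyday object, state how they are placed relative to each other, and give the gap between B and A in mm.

The staircase's nearest face is 70 mm from the chair's +x face.

A is a chair. B is a staircase. The staircase is on the floor beside the chair on its +x side. The gap between the staircase and the chair is 70 mm.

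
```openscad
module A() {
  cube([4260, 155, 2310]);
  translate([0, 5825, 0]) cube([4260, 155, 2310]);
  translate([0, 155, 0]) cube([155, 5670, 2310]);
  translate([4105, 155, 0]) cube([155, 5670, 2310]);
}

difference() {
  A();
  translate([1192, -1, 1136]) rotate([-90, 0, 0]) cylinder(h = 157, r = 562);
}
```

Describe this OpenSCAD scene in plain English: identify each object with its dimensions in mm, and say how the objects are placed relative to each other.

A is a box-shaped house frame (walls only): outside footprint 4260×5980 mm, wall height 2310 mm, wall thickness 155 mm. The two y-facing walls run the full x-width; the two x-facing walls fit between the inner faces of the y-facing walls.

The house frame has a circular hole of radius 562 mm through its front wall, centred at (x = 1192, z = 1136).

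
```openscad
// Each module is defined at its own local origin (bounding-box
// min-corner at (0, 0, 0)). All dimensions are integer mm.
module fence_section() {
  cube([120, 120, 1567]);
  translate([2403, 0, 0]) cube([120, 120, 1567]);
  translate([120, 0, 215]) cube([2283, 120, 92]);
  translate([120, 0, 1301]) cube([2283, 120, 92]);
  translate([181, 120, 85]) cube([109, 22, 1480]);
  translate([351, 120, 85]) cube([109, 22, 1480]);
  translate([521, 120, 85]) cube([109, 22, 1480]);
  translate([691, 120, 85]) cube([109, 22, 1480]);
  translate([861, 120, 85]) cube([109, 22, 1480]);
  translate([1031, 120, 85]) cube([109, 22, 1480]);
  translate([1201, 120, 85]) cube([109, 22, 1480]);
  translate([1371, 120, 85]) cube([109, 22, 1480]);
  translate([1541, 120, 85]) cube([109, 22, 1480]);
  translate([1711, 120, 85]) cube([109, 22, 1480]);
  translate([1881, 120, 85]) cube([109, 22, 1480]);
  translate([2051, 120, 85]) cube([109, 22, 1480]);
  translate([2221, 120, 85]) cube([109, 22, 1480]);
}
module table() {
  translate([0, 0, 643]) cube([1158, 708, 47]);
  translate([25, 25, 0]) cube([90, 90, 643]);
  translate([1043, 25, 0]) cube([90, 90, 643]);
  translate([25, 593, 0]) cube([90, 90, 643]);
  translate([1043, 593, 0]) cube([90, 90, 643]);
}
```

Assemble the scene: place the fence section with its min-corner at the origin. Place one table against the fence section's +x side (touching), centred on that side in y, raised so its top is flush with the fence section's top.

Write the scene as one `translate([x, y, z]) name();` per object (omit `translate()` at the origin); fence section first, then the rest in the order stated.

fence_section();
translate([2523, -283, 877]) table();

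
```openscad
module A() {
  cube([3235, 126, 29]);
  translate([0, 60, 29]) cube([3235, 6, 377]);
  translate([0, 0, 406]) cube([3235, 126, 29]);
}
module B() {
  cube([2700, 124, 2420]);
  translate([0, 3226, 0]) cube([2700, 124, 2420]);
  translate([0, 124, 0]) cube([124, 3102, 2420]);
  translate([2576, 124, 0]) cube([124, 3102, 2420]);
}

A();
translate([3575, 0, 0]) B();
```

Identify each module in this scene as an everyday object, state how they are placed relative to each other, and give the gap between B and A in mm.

The house frame's nearest face is 340 mm from the I-beam's +x face.

A is an I-beam. B is a house frame. The house frame is on the floor beside the I-beam on its +x side. The gap between the house frame and the I-beam is 340 mm.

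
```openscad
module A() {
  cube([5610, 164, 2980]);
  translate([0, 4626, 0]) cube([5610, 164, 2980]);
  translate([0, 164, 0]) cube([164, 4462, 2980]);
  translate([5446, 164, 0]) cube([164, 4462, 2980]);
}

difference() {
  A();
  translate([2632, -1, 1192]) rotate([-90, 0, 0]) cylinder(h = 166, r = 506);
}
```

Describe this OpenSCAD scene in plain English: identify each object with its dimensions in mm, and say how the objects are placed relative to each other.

A is a box-shaped house frame (walls only): outside footprint 5610×4790 mm, wall height 2980 mm, wall thickness 164 mm. The two y-facing walls run the full x-width; the two x-facing walls fit between the inner faces of the y-facing walls.

The house frame has a circular hole of radius 506 mm through its front wall, centred at (x = 2632, z = 1192).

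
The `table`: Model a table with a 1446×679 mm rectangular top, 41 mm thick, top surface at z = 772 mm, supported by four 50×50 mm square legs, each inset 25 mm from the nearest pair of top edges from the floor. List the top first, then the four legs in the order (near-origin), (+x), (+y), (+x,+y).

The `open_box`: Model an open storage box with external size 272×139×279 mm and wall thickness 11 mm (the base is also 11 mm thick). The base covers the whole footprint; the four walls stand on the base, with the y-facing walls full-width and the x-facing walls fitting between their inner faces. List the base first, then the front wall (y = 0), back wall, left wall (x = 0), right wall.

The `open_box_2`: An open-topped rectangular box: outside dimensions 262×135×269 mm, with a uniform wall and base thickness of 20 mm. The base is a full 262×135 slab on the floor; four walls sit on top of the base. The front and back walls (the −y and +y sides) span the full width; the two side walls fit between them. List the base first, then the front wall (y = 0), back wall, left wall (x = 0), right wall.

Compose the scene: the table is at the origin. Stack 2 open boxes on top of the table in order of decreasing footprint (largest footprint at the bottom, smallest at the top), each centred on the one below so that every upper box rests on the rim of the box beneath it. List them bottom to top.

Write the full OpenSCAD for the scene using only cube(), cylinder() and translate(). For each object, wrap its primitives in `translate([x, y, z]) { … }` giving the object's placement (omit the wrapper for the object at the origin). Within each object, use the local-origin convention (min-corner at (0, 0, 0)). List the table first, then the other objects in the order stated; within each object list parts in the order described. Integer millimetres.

translate([0, 0, 731]) cube([1446, 679, 41]);
translate([25, 25, 0]) cube([50, 50, 731]);
translate([1371, 25, 0]) cube([50, 50, 731]);
translate([25, 604, 0]) cube([50, 50, 731]);
translate([1371, 604, 0]) cube([50, 50, 731]);
translate([587, 270, 772]) {
  cube([272, 139, 11]);
  translate([0, 0, 11]) cube([272, 11, 268]);
  translate([0, 128, 11]) cube([272, 11, 268]);
  translate([0, 11, 11]) cube([11, 117, 268]);
  translate([261, 11, 11]) cube([11, 117, 268]);
}
translate([592, 272, 1051]) {
  cube([262, 135, 20]);
  translate([0, 0, 20]) cube([262, 20, 249]);
  translate([0, 115, 20]) cube([262, 20, 249]);
  translate([0, 20, 20]) cube([20, 95, 249]);
  translate([242, 20, 20]) cube([20, 95, 249]);
}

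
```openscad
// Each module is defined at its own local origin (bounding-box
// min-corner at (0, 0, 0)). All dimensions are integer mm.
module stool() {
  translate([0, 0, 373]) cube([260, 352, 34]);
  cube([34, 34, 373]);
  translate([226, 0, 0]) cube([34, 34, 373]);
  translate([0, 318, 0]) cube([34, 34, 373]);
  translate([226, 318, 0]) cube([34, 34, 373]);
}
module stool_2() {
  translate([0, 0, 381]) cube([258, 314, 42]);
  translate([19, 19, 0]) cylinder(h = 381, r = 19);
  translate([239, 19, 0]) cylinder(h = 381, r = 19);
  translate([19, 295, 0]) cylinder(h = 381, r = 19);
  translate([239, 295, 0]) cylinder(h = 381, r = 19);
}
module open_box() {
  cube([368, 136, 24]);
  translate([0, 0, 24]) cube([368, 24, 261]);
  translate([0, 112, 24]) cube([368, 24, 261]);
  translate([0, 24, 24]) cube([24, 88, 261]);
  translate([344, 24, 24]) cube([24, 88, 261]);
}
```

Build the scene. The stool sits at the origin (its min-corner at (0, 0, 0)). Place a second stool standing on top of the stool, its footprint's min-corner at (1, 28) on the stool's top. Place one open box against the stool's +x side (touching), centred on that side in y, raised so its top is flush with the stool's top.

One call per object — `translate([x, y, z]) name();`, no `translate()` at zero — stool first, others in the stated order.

stool();
translate([1, 28, 407]) stool_2();
translate([260, 108, 122]) open_box();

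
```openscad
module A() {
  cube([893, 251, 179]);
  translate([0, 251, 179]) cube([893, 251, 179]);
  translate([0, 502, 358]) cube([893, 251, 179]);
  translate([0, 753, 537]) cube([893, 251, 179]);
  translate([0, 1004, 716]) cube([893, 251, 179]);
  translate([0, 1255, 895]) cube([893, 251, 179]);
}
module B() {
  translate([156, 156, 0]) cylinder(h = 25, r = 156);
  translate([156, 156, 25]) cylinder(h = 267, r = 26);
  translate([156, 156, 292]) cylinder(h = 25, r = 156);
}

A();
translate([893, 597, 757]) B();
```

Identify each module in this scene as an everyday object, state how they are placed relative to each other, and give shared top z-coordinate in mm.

A is a staircase. B is a spool. The spool is beside the staircase with their tops flush at z = 1074. The shared top z-coordinate is 1074 mm.

Both tops at z = 1074 mm.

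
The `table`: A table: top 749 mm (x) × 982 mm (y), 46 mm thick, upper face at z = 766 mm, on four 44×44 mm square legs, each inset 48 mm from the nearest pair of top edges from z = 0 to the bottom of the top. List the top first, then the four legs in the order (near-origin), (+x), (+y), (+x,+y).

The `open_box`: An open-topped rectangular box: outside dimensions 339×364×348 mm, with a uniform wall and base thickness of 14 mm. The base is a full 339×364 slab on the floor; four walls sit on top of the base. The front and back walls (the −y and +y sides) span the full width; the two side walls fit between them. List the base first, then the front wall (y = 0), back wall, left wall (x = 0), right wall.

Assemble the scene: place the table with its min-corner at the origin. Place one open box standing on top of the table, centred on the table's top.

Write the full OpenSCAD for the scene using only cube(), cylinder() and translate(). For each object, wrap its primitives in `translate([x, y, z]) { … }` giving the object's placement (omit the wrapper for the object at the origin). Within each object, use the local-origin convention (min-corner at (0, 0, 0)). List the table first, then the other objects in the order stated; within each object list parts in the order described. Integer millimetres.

translate([0, 0, 720]) cube([749, 982, 46]);
translate([48, 48, 0]) cube([44, 44, 720]);
translate([657, 48, 0]) cube([44, 44, 720]);
translate([48, 890, 0]) cube([44, 44, 720]);
translate([657, 890, 0]) cube([44, 44, 720]);
translate([205, 309, 766]) {
  cube([339, 364, 14]);
  translate([0, 0, 14]) cube([339, 14, 334]);
  translate([0, 350, 14]) cube([339, 14, 334]);
  translate([0, 14, 14]) cube([14, 336, 334]);
  translate([325, 14, 14]) cube([14, 336, 334]);
}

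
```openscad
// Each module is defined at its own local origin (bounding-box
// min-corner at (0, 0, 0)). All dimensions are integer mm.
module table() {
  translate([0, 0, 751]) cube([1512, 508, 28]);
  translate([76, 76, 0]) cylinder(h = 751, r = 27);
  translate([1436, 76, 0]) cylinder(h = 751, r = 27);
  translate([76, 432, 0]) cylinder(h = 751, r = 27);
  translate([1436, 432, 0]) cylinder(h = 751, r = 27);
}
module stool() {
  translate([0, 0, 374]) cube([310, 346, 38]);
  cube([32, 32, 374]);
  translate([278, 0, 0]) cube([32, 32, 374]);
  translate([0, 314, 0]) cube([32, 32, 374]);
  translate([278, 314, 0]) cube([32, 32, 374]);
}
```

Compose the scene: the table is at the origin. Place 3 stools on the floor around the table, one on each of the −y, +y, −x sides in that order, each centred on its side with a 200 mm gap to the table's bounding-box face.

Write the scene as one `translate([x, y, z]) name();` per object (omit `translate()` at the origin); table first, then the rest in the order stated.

table();
translate([601, -546, 0]) stool();
translate([601, 708, 0]) stool();
translate([-510, 81, 0]) stool();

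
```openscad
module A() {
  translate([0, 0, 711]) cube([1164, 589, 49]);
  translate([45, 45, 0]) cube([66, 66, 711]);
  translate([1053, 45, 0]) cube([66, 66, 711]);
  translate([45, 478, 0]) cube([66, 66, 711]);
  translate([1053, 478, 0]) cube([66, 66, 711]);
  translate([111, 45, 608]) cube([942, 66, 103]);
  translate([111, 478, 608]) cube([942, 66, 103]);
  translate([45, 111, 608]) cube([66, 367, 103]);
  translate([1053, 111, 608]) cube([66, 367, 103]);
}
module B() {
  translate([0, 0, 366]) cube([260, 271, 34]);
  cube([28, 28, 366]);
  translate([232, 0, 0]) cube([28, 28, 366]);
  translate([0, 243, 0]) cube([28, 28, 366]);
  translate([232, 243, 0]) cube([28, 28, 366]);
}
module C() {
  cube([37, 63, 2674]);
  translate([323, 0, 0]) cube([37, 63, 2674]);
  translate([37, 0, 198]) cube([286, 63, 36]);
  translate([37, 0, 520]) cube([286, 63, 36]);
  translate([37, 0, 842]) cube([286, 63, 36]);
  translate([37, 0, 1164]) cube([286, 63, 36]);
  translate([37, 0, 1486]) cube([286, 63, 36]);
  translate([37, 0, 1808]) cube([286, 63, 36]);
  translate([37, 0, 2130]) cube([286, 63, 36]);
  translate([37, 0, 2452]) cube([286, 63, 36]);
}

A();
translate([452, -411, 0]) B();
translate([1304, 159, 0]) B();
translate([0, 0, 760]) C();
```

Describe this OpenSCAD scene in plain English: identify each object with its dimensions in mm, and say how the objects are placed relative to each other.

A is a table with a 1164×589 mm rectangular top, 49 mm thick, top surface at z = 760 mm, supported by four 66×66 mm square legs, each inset 45 mm from the nearest pair of top edges, running from the floor. Four apron rails, 66 mm thick and 103 mm tall, run between adjacent legs with their top edges flush with the underside of the top and their outer faces flush with the legs' outer faces.

B is a four-legged stool. The seat is a 260×271×34 mm slab whose top surface is at z = 400 mm; four square legs, each 28×28 mm in cross-section, run from the floor (z = 0) to the underside of the seat, each flush with a corner of the seat.

C is a straight ladder. Two 37×63 mm vertical rails, 2674 mm tall, stand 360 mm apart (outside-to-outside) with their front faces coplanar on the −y side. 8 rungs, each 63 mm deep and 36 mm tall, span between the inner faces of the rails, front faces flush with the rails. The lowest rung's underside is at z = 198 mm and rungs are spaced 322 mm apart (underside to underside).

Two stools sit around the table at the −y, +x sides. The ladder is on top of the table.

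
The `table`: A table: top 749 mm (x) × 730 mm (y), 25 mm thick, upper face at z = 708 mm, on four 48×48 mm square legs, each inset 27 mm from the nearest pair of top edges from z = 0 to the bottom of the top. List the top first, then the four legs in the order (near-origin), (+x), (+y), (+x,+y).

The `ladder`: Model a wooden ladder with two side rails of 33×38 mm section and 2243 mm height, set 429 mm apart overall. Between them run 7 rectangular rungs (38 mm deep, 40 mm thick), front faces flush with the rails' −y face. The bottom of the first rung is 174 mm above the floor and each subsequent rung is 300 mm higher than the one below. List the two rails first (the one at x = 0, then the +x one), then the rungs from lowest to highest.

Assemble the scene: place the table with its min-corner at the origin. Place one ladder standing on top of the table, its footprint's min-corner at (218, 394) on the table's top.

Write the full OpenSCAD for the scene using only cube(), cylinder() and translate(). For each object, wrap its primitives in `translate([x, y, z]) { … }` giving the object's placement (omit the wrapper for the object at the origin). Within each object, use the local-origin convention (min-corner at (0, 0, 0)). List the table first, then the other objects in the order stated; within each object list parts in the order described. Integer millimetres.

translate([0, 0, 683]) cube([749, 730, 25]);
translate([27, 27, 0]) cube([48, 48, 683]);
translate([674, 27, 0]) cube([48, 48, 683]);
translate([27, 655, 0]) cube([48, 48, 683]);
translate([674, 655, 0]) cube([48, 48, 683]);
translate([218, 394, 708]) {
  cube([33, 38, 2243]);
  translate([396, 0, 0]) cube([33, 38, 2243]);
  translate([33, 0, 174]) cube([363, 38, 40]);
  translate([33, 0, 474]) cube([363, 38, 40]);
  translate([33, 0, 774]) cube([363, 38, 40]);
  translate([33, 0, 1074]) cube([363, 38, 40]);
  translate([33, 0, 1374]) cube([363, 38, 40]);
  translate([33, 0, 1674]) cube([363, 38, 40]);
  translate([33, 0, 1974]) cube([363, 38, 40]);
}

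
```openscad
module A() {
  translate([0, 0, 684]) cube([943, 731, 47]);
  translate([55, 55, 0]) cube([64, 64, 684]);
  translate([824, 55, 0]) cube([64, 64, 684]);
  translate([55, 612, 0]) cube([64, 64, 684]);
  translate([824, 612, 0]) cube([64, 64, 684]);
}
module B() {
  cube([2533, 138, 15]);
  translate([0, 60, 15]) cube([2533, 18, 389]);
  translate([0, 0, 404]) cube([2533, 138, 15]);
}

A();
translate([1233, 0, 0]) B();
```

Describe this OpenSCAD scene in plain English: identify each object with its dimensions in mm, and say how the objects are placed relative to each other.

A is a table: top 943 mm (x) × 731 mm (y), 47 mm thick, upper face at z = 731 mm, on four 64×64 mm square legs, each inset 55 mm from the nearest pair of top edges, running from z = 0 to the bottom of the top.

B is an I-beam lying along x, 2533 mm long. Overall section height 419 mm. Two flanges 138 mm wide (y) and 15 mm thick, one on the floor and one at the top; a web 18 mm thick runs between them, centred on the flange width.

The I-beam is on the floor beside the table on its +x side.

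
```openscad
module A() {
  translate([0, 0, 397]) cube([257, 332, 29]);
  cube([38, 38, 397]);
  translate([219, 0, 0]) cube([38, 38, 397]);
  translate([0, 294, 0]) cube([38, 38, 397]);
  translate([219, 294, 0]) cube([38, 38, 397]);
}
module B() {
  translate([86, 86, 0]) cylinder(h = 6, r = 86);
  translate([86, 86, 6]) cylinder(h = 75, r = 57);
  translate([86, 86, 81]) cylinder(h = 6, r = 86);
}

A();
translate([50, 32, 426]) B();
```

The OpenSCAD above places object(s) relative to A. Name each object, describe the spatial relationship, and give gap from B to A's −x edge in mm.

A is a stool. B is a spool. The spool is on top of the stool. The gap from the spool to the stool's −x edge is 50 mm.

The spool's min-x is at 50; the stool's min-x is 0; gap = 50 mm.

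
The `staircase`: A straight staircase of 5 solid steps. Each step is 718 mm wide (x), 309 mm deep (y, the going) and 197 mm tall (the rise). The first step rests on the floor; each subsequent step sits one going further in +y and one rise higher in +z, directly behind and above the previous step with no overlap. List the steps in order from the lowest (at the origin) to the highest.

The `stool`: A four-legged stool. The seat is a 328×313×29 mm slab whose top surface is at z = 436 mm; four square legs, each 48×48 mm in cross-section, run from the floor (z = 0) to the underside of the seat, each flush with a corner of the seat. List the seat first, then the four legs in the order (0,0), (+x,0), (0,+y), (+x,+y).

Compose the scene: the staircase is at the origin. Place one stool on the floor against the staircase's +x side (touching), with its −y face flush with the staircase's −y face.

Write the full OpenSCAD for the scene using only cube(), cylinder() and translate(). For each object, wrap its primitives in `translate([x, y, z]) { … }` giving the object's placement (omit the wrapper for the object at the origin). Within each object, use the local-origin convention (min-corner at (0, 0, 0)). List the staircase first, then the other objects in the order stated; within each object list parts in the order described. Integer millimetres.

cube([718, 309, 197]);
translate([0, 309, 197]) cube([718, 309, 197]);
translate([0, 618, 394]) cube([718, 309, 197]);
translate([0, 927, 591]) cube([718, 309, 197]);
translate([0, 1236, 788]) cube([718, 309, 197]);
translate([718, 0, 0]) {
  translate([0, 0, 407]) cube([328, 313, 29]);
  cube([48, 48, 407]);
  translate([280, 0, 0]) cube([48, 48, 407]);
  translate([0, 265, 0]) cube([48, 48, 407]);
  translate([280, 265, 0]) cube([48, 48, 407]);
}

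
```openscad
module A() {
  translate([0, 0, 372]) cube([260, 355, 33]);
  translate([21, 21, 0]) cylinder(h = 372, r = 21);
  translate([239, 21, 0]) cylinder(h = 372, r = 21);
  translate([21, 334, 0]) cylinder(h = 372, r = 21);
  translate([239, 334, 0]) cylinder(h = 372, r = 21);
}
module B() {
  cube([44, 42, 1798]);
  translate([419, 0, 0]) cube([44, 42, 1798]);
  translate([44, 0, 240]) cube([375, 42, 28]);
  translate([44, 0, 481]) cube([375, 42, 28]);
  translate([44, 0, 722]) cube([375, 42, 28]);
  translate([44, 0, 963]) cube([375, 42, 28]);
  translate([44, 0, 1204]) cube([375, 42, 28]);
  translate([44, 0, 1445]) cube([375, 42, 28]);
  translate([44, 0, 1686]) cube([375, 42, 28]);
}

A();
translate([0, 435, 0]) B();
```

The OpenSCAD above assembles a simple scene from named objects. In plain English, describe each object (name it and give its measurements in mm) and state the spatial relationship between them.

A is a simple wooden stool: a rectangular seat 260 mm (x) by 355 mm (y), 33 mm thick, top face at z = 405 mm, on four round legs, each 42 mm in diameter. The legs rest on z = 0, each leg's axis is inset half a diameter from the nearest pair of seat edges (so the leg's bounding box is flush with the corner).

B is a straight ladder. Two 44×42 mm vertical rails, 1798 mm tall, stand 463 mm apart (outside-to-outside) with their front faces coplanar on the −y side. 7 rungs, each 42 mm deep and 28 mm tall, span between the inner faces of the rails, front faces flush with the rails. The lowest rung's underside is at z = 240 mm and rungs are spaced 241 mm apart (underside to underside).

The ladder is on the floor beside the stool on its +y side.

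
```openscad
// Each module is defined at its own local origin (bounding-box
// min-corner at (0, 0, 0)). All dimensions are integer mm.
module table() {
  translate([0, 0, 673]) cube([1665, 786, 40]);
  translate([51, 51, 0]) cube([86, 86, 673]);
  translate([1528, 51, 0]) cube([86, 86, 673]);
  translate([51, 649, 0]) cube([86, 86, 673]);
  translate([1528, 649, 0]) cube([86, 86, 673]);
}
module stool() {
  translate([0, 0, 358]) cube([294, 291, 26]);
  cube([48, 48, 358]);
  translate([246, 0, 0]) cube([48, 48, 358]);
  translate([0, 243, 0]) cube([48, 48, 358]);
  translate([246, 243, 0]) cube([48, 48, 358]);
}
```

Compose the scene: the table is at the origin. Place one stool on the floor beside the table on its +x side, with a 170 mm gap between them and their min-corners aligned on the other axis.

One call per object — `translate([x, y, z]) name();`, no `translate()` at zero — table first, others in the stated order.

table();
translate([1835, 0, 0]) stool();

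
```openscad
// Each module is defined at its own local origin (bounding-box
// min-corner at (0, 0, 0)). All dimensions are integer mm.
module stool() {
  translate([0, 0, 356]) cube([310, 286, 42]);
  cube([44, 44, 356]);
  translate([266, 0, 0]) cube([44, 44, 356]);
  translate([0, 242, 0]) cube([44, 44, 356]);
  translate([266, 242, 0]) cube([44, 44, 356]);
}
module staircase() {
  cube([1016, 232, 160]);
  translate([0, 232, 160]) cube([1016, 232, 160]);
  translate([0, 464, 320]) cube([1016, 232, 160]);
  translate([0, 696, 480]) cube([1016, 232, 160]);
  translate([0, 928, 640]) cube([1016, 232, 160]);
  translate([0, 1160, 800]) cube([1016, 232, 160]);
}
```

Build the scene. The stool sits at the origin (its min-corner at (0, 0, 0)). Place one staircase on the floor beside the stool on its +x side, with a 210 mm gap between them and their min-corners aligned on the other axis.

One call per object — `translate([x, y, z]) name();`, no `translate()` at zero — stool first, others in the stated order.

stool();
translate([520, 0, 0]) staircase();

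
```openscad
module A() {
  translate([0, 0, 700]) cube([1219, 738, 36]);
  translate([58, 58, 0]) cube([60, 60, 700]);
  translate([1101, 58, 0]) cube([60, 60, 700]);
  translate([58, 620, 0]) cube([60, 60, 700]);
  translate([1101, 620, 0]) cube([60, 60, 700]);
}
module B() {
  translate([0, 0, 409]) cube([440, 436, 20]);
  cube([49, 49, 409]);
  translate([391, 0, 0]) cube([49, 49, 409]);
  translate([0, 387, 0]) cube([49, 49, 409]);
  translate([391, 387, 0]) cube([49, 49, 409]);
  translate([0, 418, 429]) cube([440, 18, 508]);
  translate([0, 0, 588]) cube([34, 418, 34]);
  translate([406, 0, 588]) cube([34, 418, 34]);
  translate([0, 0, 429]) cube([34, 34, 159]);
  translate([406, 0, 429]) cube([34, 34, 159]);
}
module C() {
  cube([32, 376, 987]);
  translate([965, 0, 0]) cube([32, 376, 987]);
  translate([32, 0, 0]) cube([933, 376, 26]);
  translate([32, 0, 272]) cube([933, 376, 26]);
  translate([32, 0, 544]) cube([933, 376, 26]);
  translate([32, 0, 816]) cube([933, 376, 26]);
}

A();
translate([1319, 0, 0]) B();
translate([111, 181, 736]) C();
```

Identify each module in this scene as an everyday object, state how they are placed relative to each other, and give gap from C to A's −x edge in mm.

The bookshelf's min-x is at 111; the table's min-x is 0; gap = 111 mm.

A is a table. B is a chair. C is a bookshelf. The chair is on the floor beside the table on its +x side. The bookshelf is on top of the table, centred. The gap from the bookshelf to the table's −x edge is 111 mm.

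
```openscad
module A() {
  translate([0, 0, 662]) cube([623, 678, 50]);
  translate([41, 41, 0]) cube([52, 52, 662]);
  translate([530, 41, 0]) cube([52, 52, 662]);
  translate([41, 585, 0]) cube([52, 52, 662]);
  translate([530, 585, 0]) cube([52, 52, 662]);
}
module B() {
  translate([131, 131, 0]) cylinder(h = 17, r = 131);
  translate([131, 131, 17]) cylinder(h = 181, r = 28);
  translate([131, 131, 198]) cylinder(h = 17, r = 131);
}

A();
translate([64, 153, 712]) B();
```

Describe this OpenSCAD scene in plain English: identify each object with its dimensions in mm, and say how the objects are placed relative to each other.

A is a rectangular dining table. The top is 623×678×50 mm with its upper surface at z = 712 mm. It stands on four 52×52 mm square legs, each inset 41 mm from the nearest pair of top edges, running from the floor to the underside of the top.

B is a spool: two coaxial disc flanges of radius 131 mm and thickness 17 mm, joined by a core cylinder of radius 28 mm and height 181 mm. The lower flange rests on z = 0 and the three cylinders share a vertical axis.

The spool is on top of the table.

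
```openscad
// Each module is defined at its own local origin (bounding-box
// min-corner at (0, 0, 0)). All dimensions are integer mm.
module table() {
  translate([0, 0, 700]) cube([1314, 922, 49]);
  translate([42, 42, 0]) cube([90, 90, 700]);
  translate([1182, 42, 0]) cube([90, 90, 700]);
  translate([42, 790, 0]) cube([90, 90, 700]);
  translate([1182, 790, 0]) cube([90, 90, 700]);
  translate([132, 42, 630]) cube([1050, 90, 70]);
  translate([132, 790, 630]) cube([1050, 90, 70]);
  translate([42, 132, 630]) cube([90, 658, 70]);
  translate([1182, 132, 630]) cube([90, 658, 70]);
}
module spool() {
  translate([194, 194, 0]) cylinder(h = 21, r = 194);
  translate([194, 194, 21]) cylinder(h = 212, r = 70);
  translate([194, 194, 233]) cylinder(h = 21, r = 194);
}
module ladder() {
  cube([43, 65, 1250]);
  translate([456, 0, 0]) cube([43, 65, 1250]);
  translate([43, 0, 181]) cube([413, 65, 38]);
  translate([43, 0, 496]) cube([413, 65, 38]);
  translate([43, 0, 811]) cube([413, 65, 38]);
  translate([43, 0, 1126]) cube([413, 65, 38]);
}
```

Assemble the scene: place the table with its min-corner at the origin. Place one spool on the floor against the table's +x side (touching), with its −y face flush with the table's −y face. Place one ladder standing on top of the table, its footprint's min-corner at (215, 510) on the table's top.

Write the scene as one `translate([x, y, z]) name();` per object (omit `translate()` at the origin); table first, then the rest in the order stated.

table();
translate([1314, 0, 0]) spool();
translate([215, 510, 749]) ladder();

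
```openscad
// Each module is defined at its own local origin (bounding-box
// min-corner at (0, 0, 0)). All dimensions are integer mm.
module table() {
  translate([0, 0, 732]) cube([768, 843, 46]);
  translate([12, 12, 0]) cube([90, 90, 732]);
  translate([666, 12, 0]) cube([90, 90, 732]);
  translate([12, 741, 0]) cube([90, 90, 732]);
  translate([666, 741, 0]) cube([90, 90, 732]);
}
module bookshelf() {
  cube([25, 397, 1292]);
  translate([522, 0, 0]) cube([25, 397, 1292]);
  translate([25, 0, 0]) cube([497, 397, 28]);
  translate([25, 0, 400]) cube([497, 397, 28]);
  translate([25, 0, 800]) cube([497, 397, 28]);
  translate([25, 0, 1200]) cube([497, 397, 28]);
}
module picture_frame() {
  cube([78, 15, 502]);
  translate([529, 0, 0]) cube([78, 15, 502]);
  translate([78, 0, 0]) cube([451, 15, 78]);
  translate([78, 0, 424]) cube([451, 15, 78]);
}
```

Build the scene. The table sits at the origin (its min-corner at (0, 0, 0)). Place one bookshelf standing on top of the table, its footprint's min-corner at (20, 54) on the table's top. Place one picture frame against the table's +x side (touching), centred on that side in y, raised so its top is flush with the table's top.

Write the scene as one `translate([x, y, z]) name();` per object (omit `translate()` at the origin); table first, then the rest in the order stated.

table();
translate([20, 54, 778]) bookshelf();
translate([768, 414, 276]) picture_frame();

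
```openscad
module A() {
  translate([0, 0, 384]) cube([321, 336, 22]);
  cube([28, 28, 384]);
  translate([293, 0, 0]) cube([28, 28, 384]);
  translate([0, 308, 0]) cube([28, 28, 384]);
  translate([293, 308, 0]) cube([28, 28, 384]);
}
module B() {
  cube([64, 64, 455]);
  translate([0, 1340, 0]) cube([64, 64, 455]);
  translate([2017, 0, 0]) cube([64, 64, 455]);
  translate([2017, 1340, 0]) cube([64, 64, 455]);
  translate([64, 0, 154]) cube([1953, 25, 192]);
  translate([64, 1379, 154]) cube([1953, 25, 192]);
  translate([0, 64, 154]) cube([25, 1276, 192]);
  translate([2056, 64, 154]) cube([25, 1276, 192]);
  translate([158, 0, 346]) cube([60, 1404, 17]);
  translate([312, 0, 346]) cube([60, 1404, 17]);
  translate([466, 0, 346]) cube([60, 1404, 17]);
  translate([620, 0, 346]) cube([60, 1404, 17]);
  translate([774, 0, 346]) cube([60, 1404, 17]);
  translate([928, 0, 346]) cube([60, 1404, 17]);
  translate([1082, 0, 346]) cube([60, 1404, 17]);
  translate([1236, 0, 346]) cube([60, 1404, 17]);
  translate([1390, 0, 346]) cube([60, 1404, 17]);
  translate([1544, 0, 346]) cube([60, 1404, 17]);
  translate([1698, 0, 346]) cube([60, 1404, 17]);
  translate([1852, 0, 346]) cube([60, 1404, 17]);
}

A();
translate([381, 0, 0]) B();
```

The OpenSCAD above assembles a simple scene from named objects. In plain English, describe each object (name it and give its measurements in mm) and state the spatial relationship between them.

A is a four-legged stool. The seat is 321×336 mm, 22 mm thick, top at z = 406 mm. It stands on four square legs, each 28×28 mm in cross-section, from z = 0 to the seat underside, each flush with a corner of the seat.

B is a bed frame 2081 mm long (x) by 1404 mm wide (y). Four 64×64 mm corner posts, 455 mm tall, at the corners of the footprint. Four rails of 25 mm thickness and 192 mm height run between adjacent posts with their undersides at z = 154 mm, their outer faces flush with the outside of the frame (the two x-running rails run between the posts' inner faces; the two y-running rails run between the posts' inner faces). 12 slats, each 60 mm wide (x) and 17 mm thick, lie across the top of the two x-running rails, running the full 1404 mm width of the frame in y; the slats are evenly spaced along x between the inner faces of the end posts with equal gaps (rounded down to the nearest mm) at the −x end and between each pair — any rounding remainder accumulates at the +x end.

The bed frame is on the floor beside the stool on its +x side.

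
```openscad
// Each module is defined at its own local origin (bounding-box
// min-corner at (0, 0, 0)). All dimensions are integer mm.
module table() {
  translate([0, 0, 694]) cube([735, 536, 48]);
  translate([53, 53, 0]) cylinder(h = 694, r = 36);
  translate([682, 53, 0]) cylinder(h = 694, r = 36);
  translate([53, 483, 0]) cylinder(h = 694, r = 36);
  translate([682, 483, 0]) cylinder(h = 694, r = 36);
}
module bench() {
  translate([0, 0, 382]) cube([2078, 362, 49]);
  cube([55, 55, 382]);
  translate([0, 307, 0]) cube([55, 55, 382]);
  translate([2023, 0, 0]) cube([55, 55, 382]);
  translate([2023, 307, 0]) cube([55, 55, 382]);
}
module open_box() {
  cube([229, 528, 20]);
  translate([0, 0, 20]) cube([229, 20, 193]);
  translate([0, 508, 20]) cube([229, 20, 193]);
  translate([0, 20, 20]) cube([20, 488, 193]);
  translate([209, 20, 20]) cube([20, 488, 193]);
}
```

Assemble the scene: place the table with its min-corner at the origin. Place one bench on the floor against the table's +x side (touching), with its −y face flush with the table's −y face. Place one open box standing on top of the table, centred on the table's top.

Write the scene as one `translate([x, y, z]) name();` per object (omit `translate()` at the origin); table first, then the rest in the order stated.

table();
translate([735, 0, 0]) bench();
translate([253, 4, 742]) open_box();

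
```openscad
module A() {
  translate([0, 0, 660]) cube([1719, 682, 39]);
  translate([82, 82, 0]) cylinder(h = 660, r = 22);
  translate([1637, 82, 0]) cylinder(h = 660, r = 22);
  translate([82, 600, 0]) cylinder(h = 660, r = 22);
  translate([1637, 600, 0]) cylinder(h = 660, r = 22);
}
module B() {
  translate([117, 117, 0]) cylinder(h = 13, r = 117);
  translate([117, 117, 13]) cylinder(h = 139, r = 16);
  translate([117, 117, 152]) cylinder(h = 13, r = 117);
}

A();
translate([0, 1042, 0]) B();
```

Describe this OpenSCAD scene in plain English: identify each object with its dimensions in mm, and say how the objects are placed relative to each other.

A is a rectangular dining table. The top is 1719×682×39 mm with its upper surface at z = 699 mm. It stands on four round legs of 44 mm diameter, each leg's bounding box inset 60 mm from the nearest pair of top edges, running from the floor to the underside of the top.

B is a spool: two coaxial disc flanges of radius 117 mm and thickness 13 mm, joined by a core cylinder of radius 16 mm and height 139 mm. The lower flange rests on z = 0 and the three cylinders share a vertical axis.

The spool is on the floor beside the table on its +y side.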